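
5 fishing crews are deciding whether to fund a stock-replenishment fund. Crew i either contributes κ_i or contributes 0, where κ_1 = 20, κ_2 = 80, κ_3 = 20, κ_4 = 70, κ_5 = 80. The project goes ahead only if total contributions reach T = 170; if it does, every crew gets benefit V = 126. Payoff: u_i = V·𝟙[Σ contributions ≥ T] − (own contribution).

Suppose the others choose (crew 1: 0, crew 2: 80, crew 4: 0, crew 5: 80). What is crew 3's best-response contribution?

Others' total = 160. Contributing 20 brings total to 180 ≥ 170: gain V − κ_3 = 106.
Best response: 20.

20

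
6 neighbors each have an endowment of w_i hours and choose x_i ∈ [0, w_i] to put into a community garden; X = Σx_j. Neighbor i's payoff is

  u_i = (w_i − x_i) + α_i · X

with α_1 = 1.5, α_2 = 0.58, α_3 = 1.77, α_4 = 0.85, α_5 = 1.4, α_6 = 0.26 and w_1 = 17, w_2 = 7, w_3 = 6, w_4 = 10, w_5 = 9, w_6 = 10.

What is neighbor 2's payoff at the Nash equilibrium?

∂u_i/∂x_i = α_i − 1, so neighbor i contributes w_i if α_i > 1, else 0.
α_i > 1 for i ∈ {1, 3, 5}; NE contributions (17, 0, 6, 0, 9, 0), X = 32.
u_2 = (7 − 0) + 0.58·32 = 25.56.

25.56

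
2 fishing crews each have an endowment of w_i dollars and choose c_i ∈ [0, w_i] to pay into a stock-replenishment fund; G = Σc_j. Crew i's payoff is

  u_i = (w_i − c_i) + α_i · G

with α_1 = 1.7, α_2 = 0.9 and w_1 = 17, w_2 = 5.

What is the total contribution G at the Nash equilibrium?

∂u_i/∂c_i = α_i − 1, so crew i contributes w_i if α_i > 1, else 0.
α_i > 1 for i ∈ {1}; NE contributions (17, 0), G = 17.

17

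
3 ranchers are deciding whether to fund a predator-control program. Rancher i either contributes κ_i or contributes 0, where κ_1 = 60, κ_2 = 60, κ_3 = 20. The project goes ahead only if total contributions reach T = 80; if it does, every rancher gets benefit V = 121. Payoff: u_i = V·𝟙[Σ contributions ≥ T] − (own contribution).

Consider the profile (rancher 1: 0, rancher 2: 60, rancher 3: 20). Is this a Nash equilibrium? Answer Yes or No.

Yes

Total = 80 ≥ 80: provided.
Rancher 1 (pledges 0, payoff 121): pledging 60 → total 140, payoff 61. No gain.
Rancher 2 (pledges 60, payoff 61): dropping to 0 → total 20, payoff 0. No gain.
Rancher 3 (pledges 20, payoff 101): dropping to 0 → total 60, payoff 0. No gain.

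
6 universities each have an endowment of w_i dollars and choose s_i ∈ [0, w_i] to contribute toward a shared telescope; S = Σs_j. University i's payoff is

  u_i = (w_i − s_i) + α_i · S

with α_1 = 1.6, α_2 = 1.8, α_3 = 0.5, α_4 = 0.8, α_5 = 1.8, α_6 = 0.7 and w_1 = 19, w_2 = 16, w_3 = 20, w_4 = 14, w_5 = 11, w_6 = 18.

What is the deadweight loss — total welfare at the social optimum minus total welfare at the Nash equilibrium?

∂u_i/∂s_i = α_i − 1, so university i contributes w_i if α_i > 1, else 0.
α_i > 1 for i ∈ {1, 2, 5}; NE contributions (19, 16, 0, 0, 11, 0), S = 46.
W^NE = Σw_i − S^NE + (Σα_i)·S^NE = 98 + 6.2·46 = 383.2.
Planner: ∂(Σu_j)/∂s_i = Σα_j − 1 = 6.2 > 0, so everyone contributes w_i; S^SO = 98, W^SO = 98 + 6.2·98 = 705.6.
Deadweight loss = 322.4.

322.4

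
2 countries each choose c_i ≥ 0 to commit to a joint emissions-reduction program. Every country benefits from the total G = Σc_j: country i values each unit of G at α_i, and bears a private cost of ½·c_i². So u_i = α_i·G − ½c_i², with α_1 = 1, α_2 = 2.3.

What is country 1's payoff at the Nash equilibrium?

Country i's FOC: ∂u_i/∂c_i = α_i − c_i = 0, so c_i* = α_i.
NE contributions = (1, 2.3); G = 3.3.
u_1 = α_1·G − ½·(c_1)² = 1·3.3 − ½·1² = 2.8.

2.8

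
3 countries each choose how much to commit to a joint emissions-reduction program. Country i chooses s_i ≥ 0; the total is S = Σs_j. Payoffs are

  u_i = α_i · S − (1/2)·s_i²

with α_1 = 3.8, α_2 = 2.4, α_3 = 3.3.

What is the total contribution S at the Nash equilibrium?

9.5

Country i's FOC: ∂u_i/∂s_i = α_i − s_i = 0, so s_i* = α_i.
NE contributions = (3.8, 2.4, 3.3); S = 9.5.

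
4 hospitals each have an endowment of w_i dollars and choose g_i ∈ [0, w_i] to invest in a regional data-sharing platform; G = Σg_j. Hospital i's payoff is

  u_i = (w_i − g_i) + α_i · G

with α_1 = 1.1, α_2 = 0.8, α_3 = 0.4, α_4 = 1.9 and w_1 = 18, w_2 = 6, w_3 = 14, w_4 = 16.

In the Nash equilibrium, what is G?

34

∂u_i/∂g_i = α_i − 1, so hospital i contributes w_i if α_i > 1, else 0.
α_i > 1 for i ∈ {1, 4}; NE contributions (18, 0, 0, 16), G = 34.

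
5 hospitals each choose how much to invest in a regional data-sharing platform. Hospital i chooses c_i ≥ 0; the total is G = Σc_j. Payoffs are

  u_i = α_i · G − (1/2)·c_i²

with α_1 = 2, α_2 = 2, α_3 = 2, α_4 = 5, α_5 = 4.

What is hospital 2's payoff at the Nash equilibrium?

Hospital i's FOC: ∂u_i/∂c_i = α_i − c_i = 0, so c_i* = α_i.
NE contributions = (2, 2, 2, 5, 4); G = 15.
u_2 = α_2·G − ½·(c_2)² = 2·15 − ½·2² = 28.

28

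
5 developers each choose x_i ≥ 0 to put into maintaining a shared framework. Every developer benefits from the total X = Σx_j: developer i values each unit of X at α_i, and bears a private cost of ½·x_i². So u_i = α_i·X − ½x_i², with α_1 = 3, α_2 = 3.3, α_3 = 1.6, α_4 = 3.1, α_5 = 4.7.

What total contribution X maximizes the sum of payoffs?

Planner FOC: ∂(Σu_j)/∂x_i = (Σα_j) − x_i = 0, so x_i^SO = Σα_j = 15.7 for every i; X^SO = 78.5.

78.5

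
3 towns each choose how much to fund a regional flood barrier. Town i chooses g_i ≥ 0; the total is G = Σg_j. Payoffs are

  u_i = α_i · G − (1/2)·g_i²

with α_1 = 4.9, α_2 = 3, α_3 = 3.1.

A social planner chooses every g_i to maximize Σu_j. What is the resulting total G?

33

Planner FOC: ∂(Σu_j)/∂g_i = (Σα_j) − g_i = 0, so g_i^SO = Σα_j = 11 for every i; G^SO = 33.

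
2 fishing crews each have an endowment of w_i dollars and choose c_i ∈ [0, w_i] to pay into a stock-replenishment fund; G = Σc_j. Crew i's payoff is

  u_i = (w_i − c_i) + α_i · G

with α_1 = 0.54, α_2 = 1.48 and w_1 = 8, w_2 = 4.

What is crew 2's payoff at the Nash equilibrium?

∂u_i/∂c_i = α_i − 1, so crew i contributes w_i if α_i > 1, else 0.
α_i > 1 for i ∈ {2}; NE contributions (0, 4), G = 4.
u_2 = (4 − 4) + 1.48·4 = 5.92.

5.92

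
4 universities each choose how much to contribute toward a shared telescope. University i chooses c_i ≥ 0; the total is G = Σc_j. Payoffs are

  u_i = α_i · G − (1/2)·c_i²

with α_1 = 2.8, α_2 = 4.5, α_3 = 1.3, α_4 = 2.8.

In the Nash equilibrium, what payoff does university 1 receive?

University i's FOC: ∂u_i/∂c_i = α_i − c_i = 0, so c_i* = α_i.
NE contributions = (2.8, 4.5, 1.3, 2.8); G = 11.4.
u_1 = α_1·G − ½·(c_1)² = 2.8·11.4 − ½·2.8² = 28.

28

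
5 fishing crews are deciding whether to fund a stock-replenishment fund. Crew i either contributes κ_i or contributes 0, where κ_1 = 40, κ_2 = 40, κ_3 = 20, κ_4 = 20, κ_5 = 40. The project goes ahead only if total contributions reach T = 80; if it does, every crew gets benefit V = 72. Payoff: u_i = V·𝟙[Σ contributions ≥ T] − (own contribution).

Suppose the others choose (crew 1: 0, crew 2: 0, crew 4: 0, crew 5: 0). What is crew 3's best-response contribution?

0

Others' total = 0. Even contributing 20 gives 20 < 80: no benefit either way.
Best response: 0.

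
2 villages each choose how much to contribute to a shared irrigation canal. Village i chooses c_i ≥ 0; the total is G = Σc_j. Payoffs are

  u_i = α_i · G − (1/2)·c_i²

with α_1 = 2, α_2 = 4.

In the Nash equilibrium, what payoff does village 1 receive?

10

Village i's FOC: ∂u_i/∂c_i = α_i − c_i = 0, so c_i* = α_i.
NE contributions = (2, 4); G = 6.
u_1 = α_1·G − ½·(c_1)² = 2·6 − ½·2² = 10.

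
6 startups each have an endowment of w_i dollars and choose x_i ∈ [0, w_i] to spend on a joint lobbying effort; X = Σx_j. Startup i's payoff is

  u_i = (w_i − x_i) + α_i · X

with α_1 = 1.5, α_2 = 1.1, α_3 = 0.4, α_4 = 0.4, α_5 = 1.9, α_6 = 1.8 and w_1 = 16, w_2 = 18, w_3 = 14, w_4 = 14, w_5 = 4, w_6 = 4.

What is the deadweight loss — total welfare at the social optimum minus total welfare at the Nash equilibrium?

∂u_i/∂x_i = α_i − 1, so startup i contributes w_i if α_i > 1, else 0.
α_i > 1 for i ∈ {1, 2, 5, 6}; NE contributions (16, 18, 0, 0, 4, 4), X = 42.
W^NE = Σw_i − X^NE + (Σα_i)·X^NE = 70 + 6.1·42 = 326.2.
Planner: ∂(Σu_j)/∂x_i = Σα_j − 1 = 6.1 > 0, so everyone contributes w_i; X^SO = 70, W^SO = 70 + 6.1·70 = 497.
Deadweight loss = 170.8.

170.8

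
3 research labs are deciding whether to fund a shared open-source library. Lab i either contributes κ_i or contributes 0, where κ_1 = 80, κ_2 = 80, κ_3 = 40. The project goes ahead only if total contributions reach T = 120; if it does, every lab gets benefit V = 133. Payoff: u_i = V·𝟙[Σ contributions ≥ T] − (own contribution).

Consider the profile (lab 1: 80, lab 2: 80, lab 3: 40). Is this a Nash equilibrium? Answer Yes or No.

Total = 200 ≥ 120: provided.
Lab 1 (pledges 80, payoff 53): dropping to 0 → total 120, payoff 133. Profitable deviation.

No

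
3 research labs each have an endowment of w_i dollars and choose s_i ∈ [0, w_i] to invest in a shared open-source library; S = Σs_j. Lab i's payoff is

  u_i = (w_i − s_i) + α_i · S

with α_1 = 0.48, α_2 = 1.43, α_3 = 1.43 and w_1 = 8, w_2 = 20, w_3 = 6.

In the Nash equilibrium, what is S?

26

∂u_i/∂s_i = α_i − 1, so lab i contributes w_i if α_i > 1, else 0.
α_i > 1 for i ∈ {2, 3}; NE contributions (0, 20, 6), S = 26.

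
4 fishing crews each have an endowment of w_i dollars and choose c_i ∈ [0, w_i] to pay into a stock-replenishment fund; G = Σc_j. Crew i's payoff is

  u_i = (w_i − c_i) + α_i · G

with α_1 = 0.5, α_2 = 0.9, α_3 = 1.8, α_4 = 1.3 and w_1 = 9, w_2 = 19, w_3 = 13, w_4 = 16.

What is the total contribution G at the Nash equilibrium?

29

∂u_i/∂c_i = α_i − 1, so crew i contributes w_i if α_i > 1, else 0.
α_i > 1 for i ∈ {3, 4}; NE contributions (0, 0, 13, 16), G = 29.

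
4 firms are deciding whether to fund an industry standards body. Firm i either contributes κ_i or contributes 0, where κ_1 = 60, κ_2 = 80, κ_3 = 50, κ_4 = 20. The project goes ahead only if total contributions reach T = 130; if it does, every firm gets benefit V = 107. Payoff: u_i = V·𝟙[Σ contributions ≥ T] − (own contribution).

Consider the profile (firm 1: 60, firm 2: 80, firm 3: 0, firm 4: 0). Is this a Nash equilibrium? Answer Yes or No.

Yes

Total = 140 ≥ 130: provided.
Firm 1 (pledges 60, payoff 47): dropping to 0 → total 80, payoff 0. No gain.
Firm 2 (pledges 80, payoff 27): dropping to 0 → total 60, payoff 0. No gain.
Firm 3 (pledges 0, payoff 107): pledging 50 → total 190, payoff 57. No gain.
Firm 4 (pledges 0, payoff 107): pledging 20 → total 160, payoff 87. No gain.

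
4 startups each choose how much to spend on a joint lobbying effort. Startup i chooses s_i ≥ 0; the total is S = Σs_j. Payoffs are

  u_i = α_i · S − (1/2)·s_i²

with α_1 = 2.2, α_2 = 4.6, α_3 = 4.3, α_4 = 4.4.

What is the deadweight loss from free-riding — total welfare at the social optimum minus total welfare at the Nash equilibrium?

272.175

Startup i's FOC: ∂u_i/∂s_i = α_i − s_i = 0, so s_i* = α_i.
NE contributions = (2.2, 4.6, 4.3, 4.4); S = 15.5.
W^NE = (Σα)·S − ½Σα_i² = 15.5² − ½·63.85 = 208.325.
Planner sets s_i = Σα_j = 15.5 for every i, so S^SO = 4·15.5 = 62.
W^SO = (Σα)·S^SO − ½·4·(Σα)² = (4/2)·15.5² = 480.5.
Deadweight loss = W^SO − W^NE = 272.175.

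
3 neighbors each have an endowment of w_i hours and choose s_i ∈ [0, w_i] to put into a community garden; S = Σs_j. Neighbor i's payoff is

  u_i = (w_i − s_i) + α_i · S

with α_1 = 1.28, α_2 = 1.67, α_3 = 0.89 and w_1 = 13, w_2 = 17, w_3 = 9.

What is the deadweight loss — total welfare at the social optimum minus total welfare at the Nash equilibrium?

∂u_i/∂s_i = α_i − 1, so neighbor i contributes w_i if α_i > 1, else 0.
α_i > 1 for i ∈ {1, 2}; NE contributions (13, 17, 0), S = 30.
W^NE = Σw_i − S^NE + (Σα_i)·S^NE = 39 + 2.84·30 = 124.2.
Planner: ∂(Σu_j)/∂s_i = Σα_j − 1 = 2.84 > 0, so everyone contributes w_i; S^SO = 39, W^SO = 39 + 2.84·39 = 149.76.
Deadweight loss = 25.56.

25.56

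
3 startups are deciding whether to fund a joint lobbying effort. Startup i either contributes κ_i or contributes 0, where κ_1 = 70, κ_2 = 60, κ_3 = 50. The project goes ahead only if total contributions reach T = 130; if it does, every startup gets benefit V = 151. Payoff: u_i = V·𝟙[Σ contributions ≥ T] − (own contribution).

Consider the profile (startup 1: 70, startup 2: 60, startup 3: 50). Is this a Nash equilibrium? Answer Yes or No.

Total = 180 ≥ 130: provided.
Startup 1 (pledges 70, payoff 81): dropping to 0 → total 110, payoff 0. No gain.
Startup 2 (pledges 60, payoff 91): dropping to 0 → total 120, payoff 0. No gain.
Startup 3 (pledges 50, payoff 101): dropping to 0 → total 130, payoff 151. Profitable deviation.

No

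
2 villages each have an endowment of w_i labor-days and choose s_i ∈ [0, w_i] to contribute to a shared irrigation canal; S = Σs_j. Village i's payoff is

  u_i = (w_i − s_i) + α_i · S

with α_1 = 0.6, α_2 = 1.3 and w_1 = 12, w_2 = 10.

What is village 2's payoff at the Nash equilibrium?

∂u_i/∂s_i = α_i − 1, so village i contributes w_i if α_i > 1, else 0.
α_i > 1 for i ∈ {2}; NE contributions (0, 10), S = 10.
u_2 = (10 − 10) + 1.3·10 = 13.

13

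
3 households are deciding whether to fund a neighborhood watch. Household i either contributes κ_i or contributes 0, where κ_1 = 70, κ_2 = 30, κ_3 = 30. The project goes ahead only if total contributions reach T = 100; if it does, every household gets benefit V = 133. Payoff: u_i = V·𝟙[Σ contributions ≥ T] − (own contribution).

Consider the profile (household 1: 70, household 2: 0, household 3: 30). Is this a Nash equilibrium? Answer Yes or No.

Yes

Total = 100 ≥ 100: provided.
Household 1 (pledges 70, payoff 63): dropping to 0 → total 30, payoff 0. No gain.
Household 2 (pledges 0, payoff 133): pledging 30 → total 130, payoff 103. No gain.
Household 3 (pledges 30, payoff 103): dropping to 0 → total 70, payoff 0. No gain.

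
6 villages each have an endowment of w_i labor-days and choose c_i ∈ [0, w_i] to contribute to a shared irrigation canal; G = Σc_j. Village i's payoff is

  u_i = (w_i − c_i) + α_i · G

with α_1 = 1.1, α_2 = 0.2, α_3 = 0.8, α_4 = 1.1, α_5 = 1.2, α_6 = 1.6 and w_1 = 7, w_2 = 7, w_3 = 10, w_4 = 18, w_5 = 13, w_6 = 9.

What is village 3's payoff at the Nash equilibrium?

47.6

∂u_i/∂c_i = α_i − 1, so village i contributes w_i if α_i > 1, else 0.
α_i > 1 for i ∈ {1, 4, 5, 6}; NE contributions (7, 0, 0, 18, 13, 9), G = 47.
u_3 = (10 − 0) + 0.8·47 = 47.6.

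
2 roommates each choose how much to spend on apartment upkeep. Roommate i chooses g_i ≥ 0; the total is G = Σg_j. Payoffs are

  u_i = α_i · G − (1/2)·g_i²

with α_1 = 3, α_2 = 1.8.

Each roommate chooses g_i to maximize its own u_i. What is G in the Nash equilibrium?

4.8

Roommate i's FOC: ∂u_i/∂g_i = α_i − g_i = 0, so g_i* = α_i.
NE contributions = (3, 1.8); G = 4.8.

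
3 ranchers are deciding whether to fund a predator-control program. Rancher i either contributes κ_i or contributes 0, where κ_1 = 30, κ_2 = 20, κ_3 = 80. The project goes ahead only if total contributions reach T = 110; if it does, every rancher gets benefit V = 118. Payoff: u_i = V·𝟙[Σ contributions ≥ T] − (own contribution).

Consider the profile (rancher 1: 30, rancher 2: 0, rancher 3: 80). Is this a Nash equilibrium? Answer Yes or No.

Total = 110 ≥ 110: provided.
Rancher 1 (pledges 30, payoff 88): dropping to 0 → total 80, payoff 0. No gain.
Rancher 2 (pledges 0, payoff 118): pledging 20 → total 130, payoff 98. No gain.
Rancher 3 (pledges 80, payoff 38): dropping to 0 → total 30, payoff 0. No gain.

Yes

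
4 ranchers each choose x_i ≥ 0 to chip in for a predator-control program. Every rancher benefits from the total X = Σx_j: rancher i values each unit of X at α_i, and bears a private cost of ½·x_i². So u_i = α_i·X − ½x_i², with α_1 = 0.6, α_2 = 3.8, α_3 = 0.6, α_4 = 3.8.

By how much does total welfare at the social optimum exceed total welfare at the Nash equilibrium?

92.24

Rancher i's FOC: ∂u_i/∂x_i = α_i − x_i = 0, so x_i* = α_i.
NE contributions = (0.6, 3.8, 0.6, 3.8); X = 8.8.
W^NE = (Σα)·X − ½Σα_i² = 8.8² − ½·29.6 = 62.64.
Planner sets x_i = Σα_j = 8.8 for every i, so X^SO = 4·8.8 = 35.2.
W^SO = (Σα)·X^SO − ½·4·(Σα)² = (4/2)·8.8² = 154.88.
Deadweight loss = W^SO − W^NE = 92.24.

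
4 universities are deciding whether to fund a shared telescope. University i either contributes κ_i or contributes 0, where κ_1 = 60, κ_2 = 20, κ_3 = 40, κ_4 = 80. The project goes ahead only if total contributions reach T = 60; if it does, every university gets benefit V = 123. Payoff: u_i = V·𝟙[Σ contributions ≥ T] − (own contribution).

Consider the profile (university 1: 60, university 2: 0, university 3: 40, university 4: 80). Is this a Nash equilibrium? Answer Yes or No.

Total = 180 ≥ 60: provided.
University 1 (pledges 60, payoff 63): dropping to 0 → total 120, payoff 123. Profitable deviation.

No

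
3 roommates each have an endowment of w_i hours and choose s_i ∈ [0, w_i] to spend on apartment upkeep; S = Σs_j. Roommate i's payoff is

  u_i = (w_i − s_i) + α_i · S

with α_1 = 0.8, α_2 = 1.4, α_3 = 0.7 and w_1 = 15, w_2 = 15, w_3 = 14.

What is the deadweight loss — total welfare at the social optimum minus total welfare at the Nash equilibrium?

∂u_i/∂s_i = α_i − 1, so roommate i contributes w_i if α_i > 1, else 0.
α_i > 1 for i ∈ {2}; NE contributions (0, 15, 0), S = 15.
W^NE = Σw_i − S^NE + (Σα_i)·S^NE = 44 + 1.9·15 = 72.5.
Planner: ∂(Σu_j)/∂s_i = Σα_j − 1 = 1.9 > 0, so everyone contributes w_i; S^SO = 44, W^SO = 44 + 1.9·44 = 127.6.
Deadweight loss = 55.1.

55.1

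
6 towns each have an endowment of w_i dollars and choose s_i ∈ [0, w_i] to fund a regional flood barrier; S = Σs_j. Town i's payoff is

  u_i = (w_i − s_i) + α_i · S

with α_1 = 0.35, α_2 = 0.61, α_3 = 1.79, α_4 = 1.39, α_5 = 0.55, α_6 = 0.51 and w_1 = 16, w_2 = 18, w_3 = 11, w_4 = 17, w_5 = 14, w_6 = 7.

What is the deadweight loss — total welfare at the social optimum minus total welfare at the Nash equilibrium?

231

∂u_i/∂s_i = α_i − 1, so town i contributes w_i if α_i > 1, else 0.
α_i > 1 for i ∈ {3, 4}; NE contributions (0, 0, 11, 17, 0, 0), S = 28.
W^NE = Σw_i − S^NE + (Σα_i)·S^NE = 83 + 4.2·28 = 200.6.
Planner: ∂(Σu_j)/∂s_i = Σα_j − 1 = 4.2 > 0, so everyone contributes w_i; S^SO = 83, W^SO = 83 + 4.2·83 = 431.6.
Deadweight loss = 231.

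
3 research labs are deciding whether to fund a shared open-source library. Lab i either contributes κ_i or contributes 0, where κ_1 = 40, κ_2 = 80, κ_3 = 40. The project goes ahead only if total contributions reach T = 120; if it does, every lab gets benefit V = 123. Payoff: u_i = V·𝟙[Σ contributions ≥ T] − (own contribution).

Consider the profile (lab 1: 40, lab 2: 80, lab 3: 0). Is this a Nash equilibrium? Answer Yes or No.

Total = 120 ≥ 120: provided.
Lab 1 (pledges 40, payoff 83): dropping to 0 → total 80, payoff 0. No gain.
Lab 2 (pledges 80, payoff 43): dropping to 0 → total 40, payoff 0. No gain.
Lab 3 (pledges 0, payoff 123): pledging 40 → total 160, payoff 83. No gain.

Yes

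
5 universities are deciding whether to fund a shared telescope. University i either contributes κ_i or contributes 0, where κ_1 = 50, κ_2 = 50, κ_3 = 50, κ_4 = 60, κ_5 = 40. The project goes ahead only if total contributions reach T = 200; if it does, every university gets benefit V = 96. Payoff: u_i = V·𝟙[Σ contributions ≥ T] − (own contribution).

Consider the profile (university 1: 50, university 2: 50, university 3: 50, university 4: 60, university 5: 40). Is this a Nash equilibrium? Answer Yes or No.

No

Total = 250 ≥ 200: provided.
University 1 (pledges 50, payoff 46): dropping to 0 → total 200, payoff 96. Profitable deviation.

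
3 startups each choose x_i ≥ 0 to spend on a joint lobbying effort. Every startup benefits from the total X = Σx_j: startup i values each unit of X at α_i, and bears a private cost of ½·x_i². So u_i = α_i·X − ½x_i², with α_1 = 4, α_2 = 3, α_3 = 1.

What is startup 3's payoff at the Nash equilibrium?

Startup i's FOC: ∂u_i/∂x_i = α_i − x_i = 0, so x_i* = α_i.
NE contributions = (4, 3, 1); X = 8.
u_3 = α_3·X − ½·(x_3)² = 1·8 − ½·1² = 7.5.

7.5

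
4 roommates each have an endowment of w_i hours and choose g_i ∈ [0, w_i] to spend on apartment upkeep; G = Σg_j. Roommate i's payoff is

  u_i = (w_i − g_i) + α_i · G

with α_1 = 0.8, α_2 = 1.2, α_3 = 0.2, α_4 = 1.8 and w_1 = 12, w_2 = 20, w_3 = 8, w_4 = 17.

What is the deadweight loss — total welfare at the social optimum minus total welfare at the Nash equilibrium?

∂u_i/∂g_i = α_i − 1, so roommate i contributes w_i if α_i > 1, else 0.
α_i > 1 for i ∈ {2, 4}; NE contributions (0, 20, 0, 17), G = 37.
W^NE = Σw_i − G^NE + (Σα_i)·G^NE = 57 + 3·37 = 168.
Planner: ∂(Σu_j)/∂g_i = Σα_j − 1 = 3 > 0, so everyone contributes w_i; G^SO = 57, W^SO = 57 + 3·57 = 228.
Deadweight loss = 60.

60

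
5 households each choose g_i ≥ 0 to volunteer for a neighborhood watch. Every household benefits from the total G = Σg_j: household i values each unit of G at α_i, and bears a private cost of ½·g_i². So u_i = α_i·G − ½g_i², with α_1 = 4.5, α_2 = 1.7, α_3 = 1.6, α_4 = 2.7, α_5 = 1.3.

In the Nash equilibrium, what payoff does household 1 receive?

42.975

Household i's FOC: ∂u_i/∂g_i = α_i − g_i = 0, so g_i* = α_i.
NE contributions = (4.5, 1.7, 1.6, 2.7, 1.3); G = 11.8.
u_1 = α_1·G − ½·(g_1)² = 4.5·11.8 − ½·4.5² = 42.975.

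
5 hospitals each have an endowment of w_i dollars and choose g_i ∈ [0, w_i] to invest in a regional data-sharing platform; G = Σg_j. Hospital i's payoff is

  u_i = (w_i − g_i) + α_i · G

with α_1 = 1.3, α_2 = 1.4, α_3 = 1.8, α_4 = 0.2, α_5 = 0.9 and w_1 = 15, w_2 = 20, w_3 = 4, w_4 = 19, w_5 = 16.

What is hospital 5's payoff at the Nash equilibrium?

51.1

∂u_i/∂g_i = α_i − 1, so hospital i contributes w_i if α_i > 1, else 0.
α_i > 1 for i ∈ {1, 2, 3}; NE contributions (15, 20, 4, 0, 0), G = 39.
u_5 = (16 − 0) + 0.9·39 = 51.1.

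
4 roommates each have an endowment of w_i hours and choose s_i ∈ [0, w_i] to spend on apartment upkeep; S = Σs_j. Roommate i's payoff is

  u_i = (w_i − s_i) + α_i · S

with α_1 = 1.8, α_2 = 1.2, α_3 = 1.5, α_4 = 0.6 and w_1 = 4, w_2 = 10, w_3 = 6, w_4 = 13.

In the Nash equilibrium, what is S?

∂u_i/∂s_i = α_i − 1, so roommate i contributes w_i if α_i > 1, else 0.
α_i > 1 for i ∈ {1, 2, 3}; NE contributions (4, 10, 6, 0), S = 20.

20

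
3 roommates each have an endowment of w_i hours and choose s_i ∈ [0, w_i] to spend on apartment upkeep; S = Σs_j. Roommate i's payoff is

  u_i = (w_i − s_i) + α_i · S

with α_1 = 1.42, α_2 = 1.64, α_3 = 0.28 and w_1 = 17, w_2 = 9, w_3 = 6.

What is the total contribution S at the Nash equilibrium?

∂u_i/∂s_i = α_i − 1, so roommate i contributes w_i if α_i > 1, else 0.
α_i > 1 for i ∈ {1, 2}; NE contributions (17, 9, 0), S = 26.

26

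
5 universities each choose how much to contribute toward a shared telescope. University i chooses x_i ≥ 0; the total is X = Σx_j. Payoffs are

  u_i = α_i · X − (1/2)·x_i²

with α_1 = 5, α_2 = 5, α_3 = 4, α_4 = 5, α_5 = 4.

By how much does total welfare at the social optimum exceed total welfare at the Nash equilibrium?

847

University i's FOC: ∂u_i/∂x_i = α_i − x_i = 0, so x_i* = α_i.
NE contributions = (5, 5, 4, 5, 4); X = 23.
W^NE = (Σα)·X − ½Σα_i² = 23² − ½·107 = 475.5.
Planner sets x_i = Σα_j = 23 for every i, so X^SO = 5·23 = 115.
W^SO = (Σα)·X^SO − ½·5·(Σα)² = (5/2)·23² = 1322.5.
Deadweight loss = W^SO − W^NE = 847.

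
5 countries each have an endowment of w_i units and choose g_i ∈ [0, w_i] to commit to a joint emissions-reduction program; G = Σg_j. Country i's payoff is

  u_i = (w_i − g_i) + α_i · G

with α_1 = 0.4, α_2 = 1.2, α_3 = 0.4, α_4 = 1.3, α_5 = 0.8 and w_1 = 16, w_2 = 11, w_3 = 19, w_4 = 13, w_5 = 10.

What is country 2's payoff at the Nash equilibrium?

28.8

∂u_i/∂g_i = α_i − 1, so country i contributes w_i if α_i > 1, else 0.
α_i > 1 for i ∈ {2, 4}; NE contributions (0, 11, 0, 13, 0), G = 24.
u_2 = (11 − 11) + 1.2·24 = 28.8.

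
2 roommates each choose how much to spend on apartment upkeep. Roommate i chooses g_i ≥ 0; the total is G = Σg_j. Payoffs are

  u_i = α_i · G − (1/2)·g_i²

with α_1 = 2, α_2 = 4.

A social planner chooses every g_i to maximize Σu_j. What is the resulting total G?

12

Planner FOC: ∂(Σu_j)/∂g_i = (Σα_j) − g_i = 0, so g_i^SO = Σα_j = 6 for every i; G^SO = 12.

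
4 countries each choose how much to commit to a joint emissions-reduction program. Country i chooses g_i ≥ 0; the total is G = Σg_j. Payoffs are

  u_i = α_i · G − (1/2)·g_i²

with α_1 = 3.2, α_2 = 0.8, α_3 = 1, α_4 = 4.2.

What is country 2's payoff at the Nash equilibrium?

7.04

Country i's FOC: ∂u_i/∂g_i = α_i − g_i = 0, so g_i* = α_i.
NE contributions = (3.2, 0.8, 1, 4.2); G = 9.2.
u_2 = α_2·G − ½·(g_2)² = 0.8·9.2 − ½·0.8² = 7.04.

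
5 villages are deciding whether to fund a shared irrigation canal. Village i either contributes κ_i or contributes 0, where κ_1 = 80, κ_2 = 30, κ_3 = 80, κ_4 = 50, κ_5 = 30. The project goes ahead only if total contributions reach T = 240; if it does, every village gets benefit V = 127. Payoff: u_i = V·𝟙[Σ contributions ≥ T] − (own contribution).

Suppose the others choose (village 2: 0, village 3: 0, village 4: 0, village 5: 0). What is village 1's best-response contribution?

Others' total = 0. Even contributing 80 gives 80 < 240: no benefit either way.
Best response: 0.

0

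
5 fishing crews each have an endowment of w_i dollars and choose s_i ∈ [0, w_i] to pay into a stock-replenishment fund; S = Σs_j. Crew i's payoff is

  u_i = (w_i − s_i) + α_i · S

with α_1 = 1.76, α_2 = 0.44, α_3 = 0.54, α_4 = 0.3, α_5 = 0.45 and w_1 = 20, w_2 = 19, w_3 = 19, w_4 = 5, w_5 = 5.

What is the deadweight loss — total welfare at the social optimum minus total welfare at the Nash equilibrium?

∂u_i/∂s_i = α_i − 1, so crew i contributes w_i if α_i > 1, else 0.
α_i > 1 for i ∈ {1}; NE contributions (20, 0, 0, 0, 0), S = 20.
W^NE = Σw_i − S^NE + (Σα_i)·S^NE = 68 + 2.49·20 = 117.8.
Planner: ∂(Σu_j)/∂s_i = Σα_j − 1 = 2.49 > 0, so everyone contributes w_i; S^SO = 68, W^SO = 68 + 2.49·68 = 237.32.
Deadweight loss = 119.52.

119.52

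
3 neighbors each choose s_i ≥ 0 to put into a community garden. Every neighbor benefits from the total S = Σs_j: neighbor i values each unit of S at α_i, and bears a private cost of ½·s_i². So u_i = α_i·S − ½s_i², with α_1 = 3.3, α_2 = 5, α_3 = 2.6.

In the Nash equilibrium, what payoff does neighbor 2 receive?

42

Neighbor i's FOC: ∂u_i/∂s_i = α_i − s_i = 0, so s_i* = α_i.
NE contributions = (3.3, 5, 2.6); S = 10.9.
u_2 = α_2·S − ½·(s_2)² = 5·10.9 − ½·5² = 42.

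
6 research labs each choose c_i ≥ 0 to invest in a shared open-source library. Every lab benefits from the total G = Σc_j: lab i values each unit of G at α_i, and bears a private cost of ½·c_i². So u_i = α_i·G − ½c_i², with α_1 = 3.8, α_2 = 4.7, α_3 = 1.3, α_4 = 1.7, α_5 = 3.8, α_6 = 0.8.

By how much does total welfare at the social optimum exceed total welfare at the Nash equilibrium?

546.515

Lab i's FOC: ∂u_i/∂c_i = α_i − c_i = 0, so c_i* = α_i.
NE contributions = (3.8, 4.7, 1.3, 1.7, 3.8, 0.8); G = 16.1.
W^NE = (Σα)·G − ½Σα_i² = 16.1² − ½·56.19 = 231.115.
Planner sets c_i = Σα_j = 16.1 for every i, so G^SO = 6·16.1 = 96.6.
W^SO = (Σα)·G^SO − ½·6·(Σα)² = (6/2)·16.1² = 777.63.
Deadweight loss = W^SO − W^NE = 546.515.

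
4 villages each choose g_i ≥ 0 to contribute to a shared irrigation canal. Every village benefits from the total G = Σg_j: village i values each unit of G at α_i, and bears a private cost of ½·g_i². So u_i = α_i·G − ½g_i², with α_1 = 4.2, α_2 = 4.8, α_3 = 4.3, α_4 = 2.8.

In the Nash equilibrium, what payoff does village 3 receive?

59.985

Village i's FOC: ∂u_i/∂g_i = α_i − g_i = 0, so g_i* = α_i.
NE contributions = (4.2, 4.8, 4.3, 2.8); G = 16.1.
u_3 = α_3·G − ½·(g_3)² = 4.3·16.1 − ½·4.3² = 59.985.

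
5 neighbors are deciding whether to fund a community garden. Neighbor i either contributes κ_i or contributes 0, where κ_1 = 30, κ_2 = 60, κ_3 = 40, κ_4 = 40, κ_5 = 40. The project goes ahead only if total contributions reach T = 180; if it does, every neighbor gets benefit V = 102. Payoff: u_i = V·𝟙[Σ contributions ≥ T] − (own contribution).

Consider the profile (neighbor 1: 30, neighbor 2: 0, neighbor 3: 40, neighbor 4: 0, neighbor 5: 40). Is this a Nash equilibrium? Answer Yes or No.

No

Total = 110 < 180: not provided.
Neighbor 1 (pledges 30, payoff -30): dropping to 0 → total 80, payoff 0. Profitable deviation.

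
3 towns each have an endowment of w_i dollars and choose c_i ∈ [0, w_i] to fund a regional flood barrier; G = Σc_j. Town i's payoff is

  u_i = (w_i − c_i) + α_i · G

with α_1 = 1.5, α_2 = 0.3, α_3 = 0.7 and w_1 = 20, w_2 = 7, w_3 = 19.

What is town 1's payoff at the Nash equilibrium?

30

∂u_i/∂c_i = α_i − 1, so town i contributes w_i if α_i > 1, else 0.
α_i > 1 for i ∈ {1}; NE contributions (20, 0, 0), G = 20.
u_1 = (20 − 20) + 1.5·20 = 30.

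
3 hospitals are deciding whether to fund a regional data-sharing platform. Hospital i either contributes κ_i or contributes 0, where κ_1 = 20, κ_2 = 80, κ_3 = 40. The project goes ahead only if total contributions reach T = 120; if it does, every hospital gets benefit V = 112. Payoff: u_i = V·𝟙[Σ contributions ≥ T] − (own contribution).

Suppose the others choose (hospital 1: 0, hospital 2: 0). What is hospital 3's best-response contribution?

Others' total = 0. Even contributing 40 gives 40 < 120: no benefit either way.
Best response: 0.

0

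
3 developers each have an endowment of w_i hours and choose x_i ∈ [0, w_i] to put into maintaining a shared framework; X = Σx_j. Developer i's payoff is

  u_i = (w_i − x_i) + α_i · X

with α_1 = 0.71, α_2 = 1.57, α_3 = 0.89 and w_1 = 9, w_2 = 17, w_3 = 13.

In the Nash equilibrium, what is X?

∂u_i/∂x_i = α_i − 1, so developer i contributes w_i if α_i > 1, else 0.
α_i > 1 for i ∈ {2}; NE contributions (0, 17, 0), X = 17.

17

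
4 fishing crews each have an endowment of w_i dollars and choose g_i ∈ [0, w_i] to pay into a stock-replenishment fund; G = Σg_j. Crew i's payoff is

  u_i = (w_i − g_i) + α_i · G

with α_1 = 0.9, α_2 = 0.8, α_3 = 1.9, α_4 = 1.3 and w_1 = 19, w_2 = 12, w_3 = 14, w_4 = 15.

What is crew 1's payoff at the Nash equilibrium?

45.1

∂u_i/∂g_i = α_i − 1, so crew i contributes w_i if α_i > 1, else 0.
α_i > 1 for i ∈ {3, 4}; NE contributions (0, 0, 14, 15), G = 29.
u_1 = (19 − 0) + 0.9·29 = 45.1.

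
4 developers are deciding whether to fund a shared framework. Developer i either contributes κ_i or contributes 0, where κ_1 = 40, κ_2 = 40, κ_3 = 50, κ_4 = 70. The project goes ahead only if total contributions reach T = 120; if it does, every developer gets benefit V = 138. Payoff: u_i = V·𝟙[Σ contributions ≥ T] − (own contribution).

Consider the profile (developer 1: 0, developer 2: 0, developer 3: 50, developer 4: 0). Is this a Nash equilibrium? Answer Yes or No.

No

Total = 50 < 120: not provided.
Developer 1 (pledges 0, payoff 0): pledging 40 → total 90, payoff -40. No gain.
Developer 2 (pledges 0, payoff 0): pledging 40 → total 90, payoff -40. No gain.
Developer 3 (pledges 50, payoff -50): dropping to 0 → total 0, payoff 0. Profitable deviation.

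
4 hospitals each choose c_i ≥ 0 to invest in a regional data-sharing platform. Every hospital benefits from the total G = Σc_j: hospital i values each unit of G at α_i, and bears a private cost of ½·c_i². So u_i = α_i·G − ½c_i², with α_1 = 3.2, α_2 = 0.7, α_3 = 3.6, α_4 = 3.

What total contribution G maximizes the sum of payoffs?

Planner FOC: ∂(Σu_j)/∂c_i = (Σα_j) − c_i = 0, so c_i^SO = Σα_j = 10.5 for every i; G^SO = 42.

42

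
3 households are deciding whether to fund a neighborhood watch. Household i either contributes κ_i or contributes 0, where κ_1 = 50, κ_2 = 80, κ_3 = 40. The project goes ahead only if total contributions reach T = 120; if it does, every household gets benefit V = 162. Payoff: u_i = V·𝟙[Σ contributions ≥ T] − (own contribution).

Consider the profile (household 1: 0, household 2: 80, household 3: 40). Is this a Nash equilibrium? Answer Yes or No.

Total = 120 ≥ 120: provided.
Household 1 (pledges 0, payoff 162): pledging 50 → total 170, payoff 112. No gain.
Household 2 (pledges 80, payoff 82): dropping to 0 → total 40, payoff 0. No gain.
Household 3 (pledges 40, payoff 122): dropping to 0 → total 80, payoff 0. No gain.

Yes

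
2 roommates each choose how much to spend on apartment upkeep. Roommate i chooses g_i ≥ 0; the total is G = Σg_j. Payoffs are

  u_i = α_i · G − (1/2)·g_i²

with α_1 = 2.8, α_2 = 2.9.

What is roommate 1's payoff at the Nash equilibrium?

12.04

Roommate i's FOC: ∂u_i/∂g_i = α_i − g_i = 0, so g_i* = α_i.
NE contributions = (2.8, 2.9); G = 5.7.
u_1 = α_1·G − ½·(g_1)² = 2.8·5.7 − ½·2.8² = 12.04.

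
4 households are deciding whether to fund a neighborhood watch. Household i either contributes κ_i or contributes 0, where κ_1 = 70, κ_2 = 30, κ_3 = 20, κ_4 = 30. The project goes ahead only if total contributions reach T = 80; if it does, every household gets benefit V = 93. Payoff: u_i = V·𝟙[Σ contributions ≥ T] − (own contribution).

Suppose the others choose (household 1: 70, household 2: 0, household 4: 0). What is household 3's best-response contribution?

20

Others' total = 70. Contributing 20 brings total to 90 ≥ 80: gain V − κ_3 = 73.
Best response: 20.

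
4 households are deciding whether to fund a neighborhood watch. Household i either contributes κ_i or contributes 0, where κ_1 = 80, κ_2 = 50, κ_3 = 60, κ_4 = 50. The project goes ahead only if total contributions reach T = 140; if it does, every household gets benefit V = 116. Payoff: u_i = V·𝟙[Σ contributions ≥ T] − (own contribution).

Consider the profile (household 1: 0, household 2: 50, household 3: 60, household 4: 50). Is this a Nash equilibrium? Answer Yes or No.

Total = 160 ≥ 140: provided.
Household 1 (pledges 0, payoff 116): pledging 80 → total 240, payoff 36. No gain.
Household 2 (pledges 50, payoff 66): dropping to 0 → total 110, payoff 0. No gain.
Household 3 (pledges 60, payoff 56): dropping to 0 → total 100, payoff 0. No gain.
Household 4 (pledges 50, payoff 66): dropping to 0 → total 110, payoff 0. No gain.

Yes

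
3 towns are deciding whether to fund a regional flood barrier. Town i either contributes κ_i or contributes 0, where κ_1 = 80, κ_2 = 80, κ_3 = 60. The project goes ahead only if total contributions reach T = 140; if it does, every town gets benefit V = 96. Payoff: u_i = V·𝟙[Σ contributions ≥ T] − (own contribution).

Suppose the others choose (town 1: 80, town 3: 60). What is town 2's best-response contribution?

Others' total = 140 ≥ 140; contributing adds cost 80 for no extra benefit.
Best response: 0.

0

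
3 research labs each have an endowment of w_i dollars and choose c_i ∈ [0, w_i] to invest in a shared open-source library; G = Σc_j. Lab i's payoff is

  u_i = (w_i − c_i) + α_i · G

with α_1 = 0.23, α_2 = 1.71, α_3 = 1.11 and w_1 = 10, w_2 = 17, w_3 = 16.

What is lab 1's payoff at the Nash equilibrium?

∂u_i/∂c_i = α_i − 1, so lab i contributes w_i if α_i > 1, else 0.
α_i > 1 for i ∈ {2, 3}; NE contributions (0, 17, 16), G = 33.
u_1 = (10 − 0) + 0.23·33 = 17.59.

17.59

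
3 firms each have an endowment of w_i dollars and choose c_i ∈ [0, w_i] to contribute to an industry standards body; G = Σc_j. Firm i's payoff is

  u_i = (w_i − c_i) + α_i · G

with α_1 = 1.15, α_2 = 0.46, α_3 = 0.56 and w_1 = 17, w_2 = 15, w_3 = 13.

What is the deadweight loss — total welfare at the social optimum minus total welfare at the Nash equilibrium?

∂u_i/∂c_i = α_i − 1, so firm i contributes w_i if α_i > 1, else 0.
α_i > 1 for i ∈ {1}; NE contributions (17, 0, 0), G = 17.
W^NE = Σw_i − G^NE + (Σα_i)·G^NE = 45 + 1.17·17 = 64.89.
Planner: ∂(Σu_j)/∂c_i = Σα_j − 1 = 1.17 > 0, so everyone contributes w_i; G^SO = 45, W^SO = 45 + 1.17·45 = 97.65.
Deadweight loss = 32.76.

32.76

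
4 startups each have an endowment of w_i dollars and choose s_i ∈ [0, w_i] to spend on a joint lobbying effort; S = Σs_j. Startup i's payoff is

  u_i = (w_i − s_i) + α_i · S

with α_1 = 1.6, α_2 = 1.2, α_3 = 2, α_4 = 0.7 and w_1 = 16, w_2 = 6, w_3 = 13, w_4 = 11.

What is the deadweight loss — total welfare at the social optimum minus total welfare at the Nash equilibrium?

∂u_i/∂s_i = α_i − 1, so startup i contributes w_i if α_i > 1, else 0.
α_i > 1 for i ∈ {1, 2, 3}; NE contributions (16, 6, 13, 0), S = 35.
W^NE = Σw_i − S^NE + (Σα_i)·S^NE = 46 + 4.5·35 = 203.5.
Planner: ∂(Σu_j)/∂s_i = Σα_j − 1 = 4.5 > 0, so everyone contributes w_i; S^SO = 46, W^SO = 46 + 4.5·46 = 253.
Deadweight loss = 49.5.

49.5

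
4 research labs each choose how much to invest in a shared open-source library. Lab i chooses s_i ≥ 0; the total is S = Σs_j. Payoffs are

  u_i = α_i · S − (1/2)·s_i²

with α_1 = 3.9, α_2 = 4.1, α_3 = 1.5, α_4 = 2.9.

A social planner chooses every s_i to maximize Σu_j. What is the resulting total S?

Planner FOC: ∂(Σu_j)/∂s_i = (Σα_j) − s_i = 0, so s_i^SO = Σα_j = 12.4 for every i; S^SO = 49.6.

49.6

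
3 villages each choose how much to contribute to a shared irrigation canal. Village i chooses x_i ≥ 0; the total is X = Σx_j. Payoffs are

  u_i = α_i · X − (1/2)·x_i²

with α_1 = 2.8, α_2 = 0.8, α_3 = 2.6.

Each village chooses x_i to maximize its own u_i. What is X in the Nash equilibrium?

6.2

Village i's FOC: ∂u_i/∂x_i = α_i − x_i = 0, so x_i* = α_i.
NE contributions = (2.8, 0.8, 2.6); X = 6.2.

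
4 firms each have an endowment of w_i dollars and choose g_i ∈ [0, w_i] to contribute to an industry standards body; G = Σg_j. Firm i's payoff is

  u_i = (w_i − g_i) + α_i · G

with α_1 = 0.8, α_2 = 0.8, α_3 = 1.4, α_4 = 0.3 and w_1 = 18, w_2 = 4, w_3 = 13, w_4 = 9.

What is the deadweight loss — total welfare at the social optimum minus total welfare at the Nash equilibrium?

71.3

∂u_i/∂g_i = α_i − 1, so firm i contributes w_i if α_i > 1, else 0.
α_i > 1 for i ∈ {3}; NE contributions (0, 0, 13, 0), G = 13.
W^NE = Σw_i − G^NE + (Σα_i)·G^NE = 44 + 2.3·13 = 73.9.
Planner: ∂(Σu_j)/∂g_i = Σα_j − 1 = 2.3 > 0, so everyone contributes w_i; G^SO = 44, W^SO = 44 + 2.3·44 = 145.2.
Deadweight loss = 71.3.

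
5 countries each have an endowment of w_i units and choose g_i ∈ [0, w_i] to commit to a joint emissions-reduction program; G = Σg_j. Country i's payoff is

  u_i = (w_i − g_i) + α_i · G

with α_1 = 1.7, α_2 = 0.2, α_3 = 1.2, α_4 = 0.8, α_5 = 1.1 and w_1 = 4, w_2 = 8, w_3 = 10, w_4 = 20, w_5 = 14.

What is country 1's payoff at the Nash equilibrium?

∂u_i/∂g_i = α_i − 1, so country i contributes w_i if α_i > 1, else 0.
α_i > 1 for i ∈ {1, 3, 5}; NE contributions (4, 0, 10, 0, 14), G = 28.
u_1 = (4 − 4) + 1.7·28 = 47.6.

47.6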